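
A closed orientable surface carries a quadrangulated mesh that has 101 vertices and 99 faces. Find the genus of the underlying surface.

0

Every face is a square, so 2E = 4·99 = 396, giving E = 198.
χ = V − E + F = 101 − 198 + 99 = 2.
For a closed orientable surface χ = 2 − 2g, so g = (2 − (2))/2 = 0.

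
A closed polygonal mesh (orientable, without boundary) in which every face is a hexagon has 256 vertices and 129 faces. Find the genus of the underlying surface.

Every face is a hexagon, so 2E = 6·129 = 774, giving E = 387.
χ = V − E + F = 256 − 387 + 129 = -2.
For a closed orientable surface χ = 2 − 2g, so g = (2 − (-2))/2 = 2.

2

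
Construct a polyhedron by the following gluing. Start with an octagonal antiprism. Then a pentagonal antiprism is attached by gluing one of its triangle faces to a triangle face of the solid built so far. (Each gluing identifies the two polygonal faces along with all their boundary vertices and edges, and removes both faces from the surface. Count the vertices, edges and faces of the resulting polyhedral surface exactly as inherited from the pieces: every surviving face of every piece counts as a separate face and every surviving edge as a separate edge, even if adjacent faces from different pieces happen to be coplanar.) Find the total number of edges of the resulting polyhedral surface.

An octagonal antiprism: V=16, E=32, F=18.
Attach a pentagonal antiprism (V=10, E=20, F=12) along a 3-gon: merge 3 vertices and 3 edges, delete both glued faces → V=23, E=49, F=28.
Check: V − E + F = 23 − 49 + 28 = 2.

49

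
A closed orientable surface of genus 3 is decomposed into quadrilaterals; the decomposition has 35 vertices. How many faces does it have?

χ = 2 − 2·3 = -4, and every face is a square so 4F = 2E.
V − E + F = -4 with E = 4F/2 gives 35 − (4/2 − 1)·F = -4, so F = 39 and E = 78.

39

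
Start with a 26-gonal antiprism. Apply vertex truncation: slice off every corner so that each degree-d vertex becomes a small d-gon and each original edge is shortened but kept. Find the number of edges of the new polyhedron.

The base solid has V = 52, E = 104, F = 54.
Truncation replaces each original edge-end by a new vertex, so V′ = 2E = 208.
Each original edge survives, and each old vertex of degree d contributes d new edges; summing degrees gives Σd = 2E, so E′ = E + 2E = 3E = 312.
Each original face survives and each original vertex becomes one new face: F′ = F + V = 106.

312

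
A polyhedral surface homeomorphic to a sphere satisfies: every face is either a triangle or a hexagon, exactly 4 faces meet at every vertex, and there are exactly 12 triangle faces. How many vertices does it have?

12

Let x be the number of hexagons; then F = 12 + x.
Edge–face incidences: 2E = 3·12 + 6·x = 36 + 6x.
Every vertex has degree 4, so 4V = 2E.
Euler: V − E + F = 2 ⇒ (2E)/4 − E + (12 + x) = 2.
Multiply by 8: 2·(2E) − 4·(2E) + 8·(12 + x) = 16, i.e. 96 + 8x − 2·(36 + 6x) = 16.
Collecting terms: −4x + 24 = 16, so −4x = −8, so x = 2.
Then 2E = 36 + 6·2 = 48, so E = 24, V = 2E/4 = 12, F = 12 + 2 = 14.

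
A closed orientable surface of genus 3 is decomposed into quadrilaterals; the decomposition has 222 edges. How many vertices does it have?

107

χ = 2 − 2·3 = -4, and every face is a square so 4F = 2E.
F = 2E/4 = 111. Then V = -4 + E − F = -4 + 222 − 111 = 107.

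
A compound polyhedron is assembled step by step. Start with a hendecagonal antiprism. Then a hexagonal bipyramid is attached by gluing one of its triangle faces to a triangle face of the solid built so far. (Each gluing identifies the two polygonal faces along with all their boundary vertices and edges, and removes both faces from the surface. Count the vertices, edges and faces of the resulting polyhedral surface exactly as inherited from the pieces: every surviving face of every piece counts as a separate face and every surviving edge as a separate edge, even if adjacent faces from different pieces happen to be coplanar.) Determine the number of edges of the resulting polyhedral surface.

A hendecagonal antiprism: V=22, E=44, F=24.
Attach a hexagonal bipyramid (V=8, E=18, F=12) along a 3-gon: merge 3 vertices and 3 edges, delete both glued faces → V=27, E=59, F=34.
Check: V − E + F = 27 − 59 + 34 = 2.

59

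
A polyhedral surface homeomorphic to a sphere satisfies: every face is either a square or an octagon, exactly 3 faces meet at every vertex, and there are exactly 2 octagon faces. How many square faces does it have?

8

Let x be the number of squares; then F = 2 + x.
Edge–face incidences: 2E = 8·2 + 4·x = 16 + 4x.
Every vertex has degree 3, so 3V = 2E.
Euler: V − E + F = 2 ⇒ (2E)/3 − E + (2 + x) = 2.
Multiply by 6: 2·(2E) − 3·(2E) + 6·(2 + x) = 12, i.e. 12 + 6x − (16 + 4x) = 12.
Collecting terms: 2x − 4 = 12, so 2x = 16, so x = 8.
Then 2E = 16 + 4·8 = 48, so E = 24, V = 2E/3 = 16, F = 2 + 8 = 10.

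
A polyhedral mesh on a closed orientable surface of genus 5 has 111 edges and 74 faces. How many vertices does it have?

For a closed orientable surface of genus 5, χ = 2 − 2·5 = -8.
V = -8 + E − F = -8 + 111 − 74 = 29.

29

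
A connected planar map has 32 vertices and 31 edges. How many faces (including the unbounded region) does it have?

Euler's formula for a connected plane graph: V − E + F = 2, so F = 2 − 32 + 31 = 1.

1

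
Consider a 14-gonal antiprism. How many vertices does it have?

An antiprism on an n-gon has two n-gon caps and 2n triangles: V = 2·14 = 28, E = 4·14 = 56, F = 2·14 + 2 = 30.
Check: V − E + F = 28 − 56 + 30 = 2.

28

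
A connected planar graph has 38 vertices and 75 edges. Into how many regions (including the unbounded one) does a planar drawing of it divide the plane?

39

Euler's formula for a connected plane graph: V − E + F = 2, so F = 2 − 38 + 75 = 39.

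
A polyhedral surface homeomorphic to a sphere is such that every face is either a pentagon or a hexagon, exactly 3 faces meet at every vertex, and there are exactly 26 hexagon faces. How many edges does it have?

108

Let x be the number of pentagons; then F = 26 + x.
Edge–face incidences: 2E = 6·26 + 5·x = 156 + 5x.
Every vertex has degree 3, so 3V = 2E.
Euler: V − E + F = 2 ⇒ (2E)/3 − E + (26 + x) = 2.
Multiply by 6: 2·(2E) − 3·(2E) + 6·(26 + x) = 12, i.e. 156 + 6x − (156 + 5x) = 12.
Collecting terms: x = 12.
Then 2E = 156 + 5·12 = 216, so E = 108, V = 2E/3 = 72, F = 26 + 12 = 38.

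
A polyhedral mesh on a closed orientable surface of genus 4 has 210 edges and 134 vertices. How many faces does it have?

70

For a closed orientable surface of genus 4, χ = 2 − 2·4 = -6.
F = -6 − V + E = -6 − 134 + 210 = 70.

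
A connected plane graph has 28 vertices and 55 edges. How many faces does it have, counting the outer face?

29

Euler's formula for a connected plane graph: V − E + F = 2, so F = 2 − 28 + 55 = 29.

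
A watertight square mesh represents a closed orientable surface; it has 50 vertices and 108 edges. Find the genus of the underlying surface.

3

Every face is a square and each edge borders two faces, so 4F = 2·108, giving F = 54.
χ = V − E + F = 50 − 108 + 54 = -4.
For a closed orientable surface χ = 2 − 2g, so g = (2 − (-4))/2 = 3.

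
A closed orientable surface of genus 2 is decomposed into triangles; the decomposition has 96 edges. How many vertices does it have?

30

χ = 2 − 2·2 = -2, and every face is a triangle so 3F = 2E.
F = 2E/3 = 64. Then V = -2 + E − F = -2 + 96 − 64 = 30.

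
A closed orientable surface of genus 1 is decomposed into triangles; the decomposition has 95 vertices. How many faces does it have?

χ = 2 − 2·1 = 0, and every face is a triangle so 3F = 2E.
V − E + F = 0 with E = 3F/2 gives 95 − (3/2 − 1)·F = 0, so F = 190 and E = 285.

190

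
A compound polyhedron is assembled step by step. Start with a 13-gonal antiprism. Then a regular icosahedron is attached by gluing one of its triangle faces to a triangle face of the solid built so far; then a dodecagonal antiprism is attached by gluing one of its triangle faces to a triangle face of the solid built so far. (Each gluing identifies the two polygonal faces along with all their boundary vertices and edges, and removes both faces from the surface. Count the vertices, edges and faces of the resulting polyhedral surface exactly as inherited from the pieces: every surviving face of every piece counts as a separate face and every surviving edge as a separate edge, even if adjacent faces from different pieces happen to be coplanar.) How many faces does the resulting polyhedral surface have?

70

A 13-gonal antiprism: V=26, E=52, F=28.
Attach a regular icosahedron (V=12, E=30, F=20) along a 3-gon: merge 3 vertices and 3 edges, delete both glued faces → V=35, E=79, F=46.
Attach a dodecagonal antiprism (V=24, E=48, F=26) along a 3-gon: merge 3 vertices and 3 edges, delete both glued faces → V=56, E=124, F=70.
Check: V − E + F = 56 − 124 + 70 = 2.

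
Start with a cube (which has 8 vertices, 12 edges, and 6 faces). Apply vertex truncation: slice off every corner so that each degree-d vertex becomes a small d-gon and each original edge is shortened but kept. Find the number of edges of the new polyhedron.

Truncation replaces each original edge-end by a new vertex, so V′ = 2E = 24.
Each original edge survives, and each old vertex of degree d contributes d new edges; summing degrees gives Σd = 2E, so E′ = E + 2E = 3E = 36.
Each original face survives and each original vertex becomes one new face: F′ = F + V = 14.

36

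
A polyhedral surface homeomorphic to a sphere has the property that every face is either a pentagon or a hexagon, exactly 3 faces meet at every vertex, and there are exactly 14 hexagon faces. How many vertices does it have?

Let x be the number of pentagons; then F = 14 + x.
Edge–face incidences: 2E = 6·14 + 5·x = 84 + 5x.
Every vertex has degree 3, so 3V = 2E.
Euler: V − E + F = 2 ⇒ (2E)/3 − E + (14 + x) = 2.
Multiply by 6: 2·(2E) − 3·(2E) + 6·(14 + x) = 12, i.e. 84 + 6x − (84 + 5x) = 12.
Collecting terms: x = 12.
Then 2E = 84 + 5·12 = 144, so E = 72, V = 2E/3 = 48, F = 14 + 12 = 26.

48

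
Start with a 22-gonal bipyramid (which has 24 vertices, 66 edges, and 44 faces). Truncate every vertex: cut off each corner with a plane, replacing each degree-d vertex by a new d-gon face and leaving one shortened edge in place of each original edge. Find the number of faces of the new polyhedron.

68

Truncation replaces each original edge-end by a new vertex, so V′ = 2E = 132.
Each original edge survives, and each old vertex of degree d contributes d new edges; summing degrees gives Σd = 2E, so E′ = E + 2E = 3E = 198.
Each original face survives and each original vertex becomes one new face: F′ = F + V = 68.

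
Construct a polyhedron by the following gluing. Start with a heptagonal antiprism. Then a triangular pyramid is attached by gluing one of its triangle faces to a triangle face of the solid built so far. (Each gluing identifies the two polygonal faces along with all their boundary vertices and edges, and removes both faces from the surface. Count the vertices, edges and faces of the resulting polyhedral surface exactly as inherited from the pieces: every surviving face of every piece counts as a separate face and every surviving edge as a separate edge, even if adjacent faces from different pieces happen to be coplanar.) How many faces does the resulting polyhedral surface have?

A heptagonal antiprism: V=14, E=28, F=16.
Attach a triangular pyramid (V=4, E=6, F=4) along a 3-gon: merge 3 vertices and 3 edges, delete both glued faces → V=15, E=31, F=18.
Check: V − E + F = 15 − 31 + 18 = 2.

18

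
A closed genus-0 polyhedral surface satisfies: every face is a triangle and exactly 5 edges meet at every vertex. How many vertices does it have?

12

Each face has 3 edges and each edge borders two faces, so 2E = 3F.
Each vertex has degree 5, so 5V = 2E and hence V = 3F/5.
Euler: V − E + F = 2 ⇒ (3F/5) − (3F/2) + F = 2.
Multiply by 10: (6 − 15 + 10)F = 20, i.e. 1F = 20.
So F = 20, E = 3·20/2 = 30, V = 3·20/5 = 12.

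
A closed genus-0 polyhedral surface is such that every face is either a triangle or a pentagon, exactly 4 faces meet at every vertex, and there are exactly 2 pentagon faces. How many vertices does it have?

10

Let x be the number of triangles; then F = 2 + x.
Edge–face incidences: 2E = 5·2 + 3·x = 10 + 3x.
Every vertex has degree 4, so 4V = 2E.
Euler: V − E + F = 2 ⇒ (2E)/4 − E + (2 + x) = 2.
Multiply by 8: 2·(2E) − 4·(2E) + 8·(2 + x) = 16, i.e. 16 + 8x − 2·(10 + 3x) = 16.
Collecting terms: 2x − 4 = 16, so 2x = 20, so x = 10.
Then 2E = 10 + 3·10 = 40, so E = 20, V = 2E/4 = 10, F = 2 + 10 = 12.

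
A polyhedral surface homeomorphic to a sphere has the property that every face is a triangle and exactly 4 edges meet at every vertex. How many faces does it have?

Each face has 3 edges and each edge borders two faces, so 2E = 3F.
Each vertex has degree 4, so 4V = 2E and hence V = 3F/4.
Euler: V − E + F = 2 ⇒ (3F/4) − (3F/2) + F = 2.
Multiply by 8: (6 − 12 + 8)F = 16, i.e. 2F = 16.
So F = 8, E = 3·8/2 = 12, V = 3·8/4 = 6.

8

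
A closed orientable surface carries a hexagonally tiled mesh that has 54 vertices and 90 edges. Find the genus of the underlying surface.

Every face is a hexagon and each edge borders two faces, so 6F = 2·90, giving F = 30.
χ = V − E + F = 54 − 90 + 30 = -6.
For a closed orientable surface χ = 2 − 2g, so g = (2 − (-6))/2 = 4.

4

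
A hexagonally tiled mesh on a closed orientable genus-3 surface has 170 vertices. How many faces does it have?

87

χ = 2 − 2·3 = -4, and every face is a hexagon so 6F = 2E.
V − E + F = -4 with E = 6F/2 gives 170 − (6/2 − 1)·F = -4, so F = 87 and E = 261.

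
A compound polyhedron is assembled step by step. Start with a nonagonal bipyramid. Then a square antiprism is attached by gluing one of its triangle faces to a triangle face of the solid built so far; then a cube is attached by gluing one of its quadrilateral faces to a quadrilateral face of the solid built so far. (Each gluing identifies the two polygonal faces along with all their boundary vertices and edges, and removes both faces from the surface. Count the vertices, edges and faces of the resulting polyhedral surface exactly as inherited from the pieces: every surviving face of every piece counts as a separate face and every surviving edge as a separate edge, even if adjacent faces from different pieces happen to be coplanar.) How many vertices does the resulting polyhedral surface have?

A nonagonal bipyramid: V=11, E=27, F=18.
Attach a square antiprism (V=8, E=16, F=10) along a 3-gon: merge 3 vertices and 3 edges, delete both glued faces → V=16, E=40, F=26.
Attach a cube (V=8, E=12, F=6) along a 4-gon: merge 4 vertices and 4 edges, delete both glued faces → V=20, E=48, F=30.
Check: V − E + F = 20 − 48 + 30 = 2.

20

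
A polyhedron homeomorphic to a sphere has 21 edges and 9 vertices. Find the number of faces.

14

Here V − E + F = 2.
F = 2 − V + E = 2 − 9 + 21 = 14.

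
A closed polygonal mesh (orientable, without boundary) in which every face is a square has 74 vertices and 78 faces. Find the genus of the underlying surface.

3

Every face is a square, so 2E = 4·78 = 312, giving E = 156.
χ = V − E + F = 74 − 156 + 78 = -4.
For a closed orientable surface χ = 2 − 2g, so g = (2 − (-4))/2 = 3.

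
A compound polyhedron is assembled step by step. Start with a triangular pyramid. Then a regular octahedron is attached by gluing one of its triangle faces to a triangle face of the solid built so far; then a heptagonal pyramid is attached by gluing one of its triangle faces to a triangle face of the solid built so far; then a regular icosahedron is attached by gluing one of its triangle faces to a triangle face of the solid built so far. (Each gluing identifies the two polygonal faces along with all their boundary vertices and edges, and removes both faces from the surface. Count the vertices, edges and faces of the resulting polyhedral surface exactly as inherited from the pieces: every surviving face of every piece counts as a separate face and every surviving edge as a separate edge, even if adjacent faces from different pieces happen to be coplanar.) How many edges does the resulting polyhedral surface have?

53

A triangular pyramid: V=4, E=6, F=4.
Attach a regular octahedron (V=6, E=12, F=8) along a 3-gon: merge 3 vertices and 3 edges, delete both glued faces → V=7, E=15, F=10.
Attach a heptagonal pyramid (V=8, E=14, F=8) along a 3-gon: merge 3 vertices and 3 edges, delete both glued faces → V=12, E=26, F=16.
Attach a regular icosahedron (V=12, E=30, F=20) along a 3-gon: merge 3 vertices and 3 edges, delete both glued faces → V=21, E=53, F=34.
Check: V − E + F = 21 − 53 + 34 = 2.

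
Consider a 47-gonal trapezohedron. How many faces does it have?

94

The n-trapezohedron (dual of the n-antiprism) has V = 2·47 + 2 = 96, E = 4·47 = 188, F = 2·47 = 94.
Check: V − E + F = 96 − 188 + 94 = 2.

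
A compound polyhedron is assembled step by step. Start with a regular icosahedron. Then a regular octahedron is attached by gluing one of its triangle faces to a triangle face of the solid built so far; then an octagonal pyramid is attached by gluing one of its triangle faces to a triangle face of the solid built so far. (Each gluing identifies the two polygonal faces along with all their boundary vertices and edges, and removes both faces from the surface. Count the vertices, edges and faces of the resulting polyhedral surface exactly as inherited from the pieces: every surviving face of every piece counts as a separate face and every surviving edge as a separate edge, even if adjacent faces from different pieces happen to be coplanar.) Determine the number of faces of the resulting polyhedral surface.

33

A regular icosahedron: V=12, E=30, F=20.
Attach a regular octahedron (V=6, E=12, F=8) along a 3-gon: merge 3 vertices and 3 edges, delete both glued faces → V=15, E=39, F=26.
Attach an octagonal pyramid (V=9, E=16, F=9) along a 3-gon: merge 3 vertices and 3 edges, delete both glued faces → V=21, E=52, F=33.
Check: V − E + F = 21 − 52 + 33 = 2.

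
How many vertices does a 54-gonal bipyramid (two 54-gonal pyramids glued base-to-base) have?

A bipyramid over an n-gon has 2n triangular faces and n + 2 vertices: V = 54 + 2 = 56, E = 3·54 = 162, F = 2·54 = 108.

56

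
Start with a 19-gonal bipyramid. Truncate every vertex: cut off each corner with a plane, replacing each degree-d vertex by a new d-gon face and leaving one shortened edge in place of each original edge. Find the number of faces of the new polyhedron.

The base solid has V = 21, E = 57, F = 38.
Truncation replaces each original edge-end by a new vertex, so V′ = 2E = 114.
Each original edge survives, and each old vertex of degree d contributes d new edges; summing degrees gives Σd = 2E, so E′ = E + 2E = 3E = 171.
Each original face survives and each original vertex becomes one new face: F′ = F + V = 59.

59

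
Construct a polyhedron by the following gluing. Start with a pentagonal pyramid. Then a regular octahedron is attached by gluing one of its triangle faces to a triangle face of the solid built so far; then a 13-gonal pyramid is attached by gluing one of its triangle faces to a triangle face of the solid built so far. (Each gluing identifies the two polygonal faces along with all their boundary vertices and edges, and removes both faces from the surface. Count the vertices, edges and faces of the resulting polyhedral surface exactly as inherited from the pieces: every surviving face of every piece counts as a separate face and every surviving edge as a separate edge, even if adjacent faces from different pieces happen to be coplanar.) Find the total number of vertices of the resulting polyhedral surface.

20

A pentagonal pyramid: V=6, E=10, F=6.
Attach a regular octahedron (V=6, E=12, F=8) along a 3-gon: merge 3 vertices and 3 edges, delete both glued faces → V=9, E=19, F=12.
Attach a 13-gonal pyramid (V=14, E=26, F=14) along a 3-gon: merge 3 vertices and 3 edges, delete both glued faces → V=20, E=42, F=24.
Check: V − E + F = 20 − 42 + 24 = 2.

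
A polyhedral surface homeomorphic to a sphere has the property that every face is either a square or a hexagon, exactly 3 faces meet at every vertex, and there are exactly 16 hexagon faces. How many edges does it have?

60

Let x be the number of squares; then F = 16 + x.
Edge–face incidences: 2E = 6·16 + 4·x = 96 + 4x.
Every vertex has degree 3, so 3V = 2E.
Euler: V − E + F = 2 ⇒ (2E)/3 − E + (16 + x) = 2.
Multiply by 6: 2·(2E) − 3·(2E) + 6·(16 + x) = 12, i.e. 96 + 6x − (96 + 4x) = 12.
Collecting terms: 2x = 12, so x = 6.
Then 2E = 96 + 4·6 = 120, so E = 60, V = 2E/3 = 40, F = 16 + 6 = 22.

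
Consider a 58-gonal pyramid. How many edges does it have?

A pyramid on an n-gon base has one n-gon and n triangles: V = 58 + 1 = 59, E = 2·58 = 116, F = 58 + 1 = 59.
Check: V − E + F = 59 − 116 + 59 = 2.

116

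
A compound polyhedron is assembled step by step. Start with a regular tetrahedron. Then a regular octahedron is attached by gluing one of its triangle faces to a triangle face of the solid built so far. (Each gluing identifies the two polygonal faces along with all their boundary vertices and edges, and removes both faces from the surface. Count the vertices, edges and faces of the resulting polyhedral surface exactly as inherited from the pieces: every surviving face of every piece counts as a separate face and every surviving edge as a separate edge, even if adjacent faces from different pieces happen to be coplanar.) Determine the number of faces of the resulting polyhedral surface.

A regular tetrahedron: V=4, E=6, F=4.
Attach a regular octahedron (V=6, E=12, F=8) along a 3-gon: merge 3 vertices and 3 edges, delete both glued faces → V=7, E=15, F=10.
Check: V − E + F = 7 − 15 + 10 = 2.

10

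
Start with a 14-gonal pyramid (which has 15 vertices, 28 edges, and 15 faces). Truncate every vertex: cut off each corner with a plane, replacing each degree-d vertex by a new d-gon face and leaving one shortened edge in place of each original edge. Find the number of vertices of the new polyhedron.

Truncation replaces each original edge-end by a new vertex, so V′ = 2E = 56.
Each original edge survives, and each old vertex of degree d contributes d new edges; summing degrees gives Σd = 2E, so E′ = E + 2E = 3E = 84.
Each original face survives and each original vertex becomes one new face: F′ = F + V = 30.

56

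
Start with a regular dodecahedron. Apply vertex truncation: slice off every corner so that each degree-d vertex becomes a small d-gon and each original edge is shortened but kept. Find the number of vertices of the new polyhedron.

The base solid has V = 20, E = 30, F = 12.
Truncation replaces each original edge-end by a new vertex, so V′ = 2E = 60.
Each original edge survives, and each old vertex of degree d contributes d new edges; summing degrees gives Σd = 2E, so E′ = E + 2E = 3E = 90.
Each original face survives and each original vertex becomes one new face: F′ = F + V = 32.

60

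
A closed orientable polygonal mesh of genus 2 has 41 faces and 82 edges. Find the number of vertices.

For a closed orientable surface of genus 2, χ = 2 − 2·2 = -2.
V = -2 + E − F = -2 + 82 − 41 = 39.

39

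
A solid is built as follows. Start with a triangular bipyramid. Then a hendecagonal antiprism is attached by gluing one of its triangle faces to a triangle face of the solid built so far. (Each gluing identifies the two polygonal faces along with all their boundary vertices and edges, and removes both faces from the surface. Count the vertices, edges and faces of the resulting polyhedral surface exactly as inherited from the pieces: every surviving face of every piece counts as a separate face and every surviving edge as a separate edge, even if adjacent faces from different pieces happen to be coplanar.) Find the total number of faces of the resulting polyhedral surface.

28

A triangular bipyramid: V=5, E=9, F=6.
Attach a hendecagonal antiprism (V=22, E=44, F=24) along a 3-gon: merge 3 vertices and 3 edges, delete both glued faces → V=24, E=50, F=28.
Check: V − E + F = 24 − 50 + 28 = 2.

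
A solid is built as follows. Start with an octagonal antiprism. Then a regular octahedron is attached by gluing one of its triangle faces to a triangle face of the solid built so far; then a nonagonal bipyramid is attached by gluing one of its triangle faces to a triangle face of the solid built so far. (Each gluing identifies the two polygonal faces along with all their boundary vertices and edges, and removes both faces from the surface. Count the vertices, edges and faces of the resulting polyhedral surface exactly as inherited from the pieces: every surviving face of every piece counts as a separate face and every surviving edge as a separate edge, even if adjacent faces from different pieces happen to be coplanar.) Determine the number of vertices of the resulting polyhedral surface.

An octagonal antiprism: V=16, E=32, F=18.
Attach a regular octahedron (V=6, E=12, F=8) along a 3-gon: merge 3 vertices and 3 edges, delete both glued faces → V=19, E=41, F=24.
Attach a nonagonal bipyramid (V=11, E=27, F=18) along a 3-gon: merge 3 vertices and 3 edges, delete both glued faces → V=27, E=65, F=40.
Check: V − E + F = 27 − 65 + 40 = 2.

27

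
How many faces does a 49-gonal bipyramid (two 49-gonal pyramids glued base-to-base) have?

A bipyramid over an n-gon has 2n triangular faces and n + 2 vertices: V = 49 + 2 = 51, E = 3·49 = 147, F = 2·49 = 98.

98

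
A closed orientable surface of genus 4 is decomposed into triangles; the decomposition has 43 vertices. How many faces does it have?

98

χ = 2 − 2·4 = -6, and every face is a triangle so 3F = 2E.
V − E + F = -6 with E = 3F/2 gives 43 − (3/2 − 1)·F = -6, so F = 98 and E = 147.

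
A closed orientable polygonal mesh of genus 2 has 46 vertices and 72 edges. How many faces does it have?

24

For a closed orientable surface of genus 2, χ = 2 − 2·2 = -2.
F = -2 − V + E = -2 − 46 + 72 = 24.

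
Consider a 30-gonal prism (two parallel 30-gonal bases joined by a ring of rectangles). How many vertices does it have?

A prism on an n-gon has two n-gon bases and n rectangular sides: V = 2·30 = 60, E = 3·30 = 90, F = 30 + 2 = 32.

60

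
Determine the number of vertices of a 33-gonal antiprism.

66

An antiprism on an n-gon has two n-gon caps and 2n triangles: V = 2·33 = 66, E = 4·33 = 132, F = 2·33 + 2 = 68.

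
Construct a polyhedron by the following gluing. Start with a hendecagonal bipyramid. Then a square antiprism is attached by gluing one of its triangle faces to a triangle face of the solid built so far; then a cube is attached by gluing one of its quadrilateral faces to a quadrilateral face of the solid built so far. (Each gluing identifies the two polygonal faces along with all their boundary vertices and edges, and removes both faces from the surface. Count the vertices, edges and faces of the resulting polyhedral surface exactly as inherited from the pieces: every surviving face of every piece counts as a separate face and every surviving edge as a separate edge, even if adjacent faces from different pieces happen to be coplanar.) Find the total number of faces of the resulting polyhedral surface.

34

A hendecagonal bipyramid: V=13, E=33, F=22.
Attach a square antiprism (V=8, E=16, F=10) along a 3-gon: merge 3 vertices and 3 edges, delete both glued faces → V=18, E=46, F=30.
Attach a cube (V=8, E=12, F=6) along a 4-gon: merge 4 vertices and 4 edges, delete both glued faces → V=22, E=54, F=34.
Check: V − E + F = 22 − 54 + 34 = 2.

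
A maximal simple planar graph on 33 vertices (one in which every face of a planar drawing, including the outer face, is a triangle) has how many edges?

93

In a plane triangulation 3F = 2E and V − E + F = 2, so E = 3V − 6 = 3·33 − 6 = 93.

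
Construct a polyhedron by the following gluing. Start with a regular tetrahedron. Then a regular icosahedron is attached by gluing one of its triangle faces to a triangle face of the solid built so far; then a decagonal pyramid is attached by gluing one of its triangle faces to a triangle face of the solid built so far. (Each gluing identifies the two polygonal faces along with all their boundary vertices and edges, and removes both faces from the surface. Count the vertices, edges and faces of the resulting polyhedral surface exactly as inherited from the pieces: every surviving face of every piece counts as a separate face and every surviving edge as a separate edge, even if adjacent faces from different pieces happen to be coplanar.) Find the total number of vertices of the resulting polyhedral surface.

21

A regular tetrahedron: V=4, E=6, F=4.
Attach a regular icosahedron (V=12, E=30, F=20) along a 3-gon: merge 3 vertices and 3 edges, delete both glued faces → V=13, E=33, F=22.
Attach a decagonal pyramid (V=11, E=20, F=11) along a 3-gon: merge 3 vertices and 3 edges, delete both glued faces → V=21, E=50, F=31.
Check: V − E + F = 21 − 50 + 31 = 2.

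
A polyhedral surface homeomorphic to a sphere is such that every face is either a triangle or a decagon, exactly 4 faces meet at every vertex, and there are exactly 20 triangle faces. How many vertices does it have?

20

Let x be the number of decagons; then F = 20 + x.
Edge–face incidences: 2E = 3·20 + 10·x = 60 + 10x.
Every vertex has degree 4, so 4V = 2E.
Euler: V − E + F = 2 ⇒ (2E)/4 − E + (20 + x) = 2.
Multiply by 8: 2·(2E) − 4·(2E) + 8·(20 + x) = 16, i.e. 160 + 8x − 2·(60 + 10x) = 16.
Collecting terms: −12x + 40 = 16, so −12x = −24, so x = 2.
Then 2E = 60 + 10·2 = 80, so E = 40, V = 2E/4 = 20, F = 20 + 2 = 22.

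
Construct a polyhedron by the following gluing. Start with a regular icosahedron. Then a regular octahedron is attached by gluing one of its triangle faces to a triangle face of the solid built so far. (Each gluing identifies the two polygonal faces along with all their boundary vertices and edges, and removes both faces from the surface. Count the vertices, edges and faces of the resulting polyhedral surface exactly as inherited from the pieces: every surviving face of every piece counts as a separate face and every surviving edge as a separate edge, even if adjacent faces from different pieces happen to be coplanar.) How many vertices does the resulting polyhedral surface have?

15

A regular icosahedron: V=12, E=30, F=20.
Attach a regular octahedron (V=6, E=12, F=8) along a 3-gon: merge 3 vertices and 3 edges, delete both glued faces → V=15, E=39, F=26.
Check: V − E + F = 15 − 39 + 26 = 2.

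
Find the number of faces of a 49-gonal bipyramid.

98

A bipyramid over an n-gon has 2n triangular faces and n + 2 vertices: V = 49 + 2 = 51, E = 3·49 = 147, F = 2·49 = 98.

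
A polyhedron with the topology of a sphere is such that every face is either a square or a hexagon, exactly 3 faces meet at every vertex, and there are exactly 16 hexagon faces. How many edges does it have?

Let x be the number of squares; then F = 16 + x.
Edge–face incidences: 2E = 6·16 + 4·x = 96 + 4x.
Every vertex has degree 3, so 3V = 2E.
Euler: V − E + F = 2 ⇒ (2E)/3 − E + (16 + x) = 2.
Multiply by 6: 2·(2E) − 3·(2E) + 6·(16 + x) = 12, i.e. 96 + 6x − (96 + 4x) = 12.
Collecting terms: 2x = 12, so x = 6.
Then 2E = 96 + 4·6 = 120, so E = 60, V = 2E/3 = 40, F = 16 + 6 = 22.

60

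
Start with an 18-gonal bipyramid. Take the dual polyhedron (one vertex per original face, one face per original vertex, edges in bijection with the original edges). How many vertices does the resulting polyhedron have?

36

The base solid has V = 20, E = 54, F = 36.
The dual swaps V and F and preserves E: V′ = F = 36, E′ = E = 54, F′ = V = 20.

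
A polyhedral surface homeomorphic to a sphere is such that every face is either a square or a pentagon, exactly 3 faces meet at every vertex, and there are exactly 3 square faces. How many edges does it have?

21

Let x be the number of pentagons; then F = 3 + x.
Edge–face incidences: 2E = 4·3 + 5·x = 12 + 5x.
Every vertex has degree 3, so 3V = 2E.
Euler: V − E + F = 2 ⇒ (2E)/3 − E + (3 + x) = 2.
Multiply by 6: 2·(2E) − 3·(2E) + 6·(3 + x) = 12, i.e. 18 + 6x − (12 + 5x) = 12.
Collecting terms: x + 6 = 12, so x = 6.
Then 2E = 12 + 5·6 = 42, so E = 21, V = 2E/3 = 14, F = 3 + 6 = 9.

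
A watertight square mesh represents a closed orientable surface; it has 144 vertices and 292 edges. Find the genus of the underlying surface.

2

Every face is a square and each edge borders two faces, so 4F = 2·292, giving F = 146.
χ = V − E + F = 144 − 292 + 146 = -2.
For a closed orientable surface χ = 2 − 2g, so g = (2 − (-2))/2 = 2.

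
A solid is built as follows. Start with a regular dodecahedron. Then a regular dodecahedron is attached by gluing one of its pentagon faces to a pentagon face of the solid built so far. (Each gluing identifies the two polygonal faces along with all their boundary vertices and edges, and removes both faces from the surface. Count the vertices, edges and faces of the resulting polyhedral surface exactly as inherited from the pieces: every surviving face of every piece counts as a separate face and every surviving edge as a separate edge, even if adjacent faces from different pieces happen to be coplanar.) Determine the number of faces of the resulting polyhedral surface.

22

A regular dodecahedron: V=20, E=30, F=12.
Attach a regular dodecahedron (V=20, E=30, F=12) along a 5-gon: merge 5 vertices and 5 edges, delete both glued faces → V=35, E=55, F=22.
Check: V − E + F = 35 − 55 + 22 = 2.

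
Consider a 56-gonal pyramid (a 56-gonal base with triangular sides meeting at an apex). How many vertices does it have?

A pyramid on an n-gon base has one n-gon and n triangles: V = 56 + 1 = 57, E = 2·56 = 112, F = 56 + 1 = 57.

57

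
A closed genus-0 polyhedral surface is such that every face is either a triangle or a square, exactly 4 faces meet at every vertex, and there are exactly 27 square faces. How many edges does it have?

Let x be the number of triangles; then F = 27 + x.
Edge–face incidences: 2E = 4·27 + 3·x = 108 + 3x.
Every vertex has degree 4, so 4V = 2E.
Euler: V − E + F = 2 ⇒ (2E)/4 − E + (27 + x) = 2.
Multiply by 8: 2·(2E) − 4·(2E) + 8·(27 + x) = 16, i.e. 216 + 8x − 2·(108 + 3x) = 16.
Collecting terms: 2x = 16, so x = 8.
Then 2E = 108 + 3·8 = 132, so E = 66, V = 2E/4 = 33, F = 27 + 8 = 35.

66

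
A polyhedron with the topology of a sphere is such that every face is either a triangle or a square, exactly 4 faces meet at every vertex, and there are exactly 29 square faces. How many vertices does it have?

35

Let x be the number of triangles; then F = 29 + x.
Edge–face incidences: 2E = 4·29 + 3·x = 116 + 3x.
Every vertex has degree 4, so 4V = 2E.
Euler: V − E + F = 2 ⇒ (2E)/4 − E + (29 + x) = 2.
Multiply by 8: 2·(2E) − 4·(2E) + 8·(29 + x) = 16, i.e. 232 + 8x − 2·(116 + 3x) = 16.
Collecting terms: 2x = 16, so x = 8.
Then 2E = 116 + 3·8 = 140, so E = 70, V = 2E/4 = 35, F = 29 + 8 = 37.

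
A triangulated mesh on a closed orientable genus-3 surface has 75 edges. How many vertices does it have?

χ = 2 − 2·3 = -4, and every face is a triangle so 3F = 2E.
F = 2E/3 = 50. Then V = -4 + E − F = -4 + 75 − 50 = 21.

21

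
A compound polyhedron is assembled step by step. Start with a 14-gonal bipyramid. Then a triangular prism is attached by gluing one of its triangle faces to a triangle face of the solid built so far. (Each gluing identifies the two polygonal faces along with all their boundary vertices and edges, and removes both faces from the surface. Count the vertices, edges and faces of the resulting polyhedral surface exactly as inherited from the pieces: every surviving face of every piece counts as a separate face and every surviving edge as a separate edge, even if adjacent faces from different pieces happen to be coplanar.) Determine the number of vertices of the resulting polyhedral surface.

A 14-gonal bipyramid: V=16, E=42, F=28.
Attach a triangular prism (V=6, E=9, F=5) along a 3-gon: merge 3 vertices and 3 edges, delete both glued faces → V=19, E=48, F=31.
Check: V − E + F = 19 − 48 + 31 = 2.

19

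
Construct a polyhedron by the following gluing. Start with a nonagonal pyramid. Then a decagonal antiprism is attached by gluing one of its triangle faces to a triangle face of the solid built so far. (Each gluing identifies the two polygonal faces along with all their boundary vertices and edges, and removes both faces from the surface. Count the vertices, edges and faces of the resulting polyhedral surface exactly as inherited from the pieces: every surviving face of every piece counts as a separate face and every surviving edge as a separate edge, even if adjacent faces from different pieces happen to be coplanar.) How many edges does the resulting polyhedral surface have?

A nonagonal pyramid: V=10, E=18, F=10.
Attach a decagonal antiprism (V=20, E=40, F=22) along a 3-gon: merge 3 vertices and 3 edges, delete both glued faces → V=27, E=55, F=30.
Check: V − E + F = 27 − 55 + 30 = 2.

55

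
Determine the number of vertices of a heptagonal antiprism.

14

An antiprism on an n-gon has two n-gon caps and 2n triangles: V = 2·7 = 14, E = 4·7 = 28, F = 2·7 + 2 = 16.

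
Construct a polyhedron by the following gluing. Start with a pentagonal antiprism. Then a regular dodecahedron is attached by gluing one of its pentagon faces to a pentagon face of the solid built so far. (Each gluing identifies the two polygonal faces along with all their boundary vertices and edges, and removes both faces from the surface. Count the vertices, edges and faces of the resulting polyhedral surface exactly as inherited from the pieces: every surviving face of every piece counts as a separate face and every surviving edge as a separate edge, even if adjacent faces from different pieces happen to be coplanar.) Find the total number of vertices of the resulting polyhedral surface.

25

A pentagonal antiprism: V=10, E=20, F=12.
Attach a regular dodecahedron (V=20, E=30, F=12) along a 5-gon: merge 5 vertices and 5 edges, delete both glued faces → V=25, E=45, F=22.
Check: V − E + F = 25 − 45 + 22 = 2.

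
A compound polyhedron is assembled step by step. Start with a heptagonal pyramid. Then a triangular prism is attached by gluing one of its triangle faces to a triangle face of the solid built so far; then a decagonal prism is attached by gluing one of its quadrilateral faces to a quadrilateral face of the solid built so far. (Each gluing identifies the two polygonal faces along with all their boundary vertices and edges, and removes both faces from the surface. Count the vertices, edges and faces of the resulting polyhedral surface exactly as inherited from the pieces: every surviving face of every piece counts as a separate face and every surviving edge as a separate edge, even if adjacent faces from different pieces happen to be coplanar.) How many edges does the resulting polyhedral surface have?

A heptagonal pyramid: V=8, E=14, F=8.
Attach a triangular prism (V=6, E=9, F=5) along a 3-gon: merge 3 vertices and 3 edges, delete both glued faces → V=11, E=20, F=11.
Attach a decagonal prism (V=20, E=30, F=12) along a 4-gon: merge 4 vertices and 4 edges, delete both glued faces → V=27, E=46, F=21.
Check: V − E + F = 27 − 46 + 21 = 2.

46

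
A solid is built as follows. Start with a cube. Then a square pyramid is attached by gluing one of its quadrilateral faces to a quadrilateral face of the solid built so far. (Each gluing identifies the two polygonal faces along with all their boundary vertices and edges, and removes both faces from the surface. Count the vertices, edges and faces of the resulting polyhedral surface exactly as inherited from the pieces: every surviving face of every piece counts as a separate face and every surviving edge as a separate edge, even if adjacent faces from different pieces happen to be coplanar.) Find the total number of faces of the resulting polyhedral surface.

9

A cube: V=8, E=12, F=6.
Attach a square pyramid (V=5, E=8, F=5) along a 4-gon: merge 4 vertices and 4 edges, delete both glued faces → V=9, E=16, F=9.
Check: V − E + F = 9 − 16 + 9 = 2.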